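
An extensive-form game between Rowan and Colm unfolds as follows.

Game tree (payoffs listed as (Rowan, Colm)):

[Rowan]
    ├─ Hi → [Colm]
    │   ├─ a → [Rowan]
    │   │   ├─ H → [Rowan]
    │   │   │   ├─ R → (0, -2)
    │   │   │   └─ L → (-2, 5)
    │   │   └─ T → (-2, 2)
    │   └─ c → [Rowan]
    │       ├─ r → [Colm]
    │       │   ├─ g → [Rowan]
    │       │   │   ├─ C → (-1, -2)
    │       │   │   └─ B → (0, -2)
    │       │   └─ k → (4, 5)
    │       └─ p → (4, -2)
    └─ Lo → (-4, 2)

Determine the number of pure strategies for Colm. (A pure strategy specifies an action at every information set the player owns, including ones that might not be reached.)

4

Colm owns the node after Hi with actions {a, c} — two choices.
Colm owns the node after Hi-c-r with actions {g, k} — two choices.
A pure strategy fixes one action at each information set independently, so the count is the product 2 × 2 = 4.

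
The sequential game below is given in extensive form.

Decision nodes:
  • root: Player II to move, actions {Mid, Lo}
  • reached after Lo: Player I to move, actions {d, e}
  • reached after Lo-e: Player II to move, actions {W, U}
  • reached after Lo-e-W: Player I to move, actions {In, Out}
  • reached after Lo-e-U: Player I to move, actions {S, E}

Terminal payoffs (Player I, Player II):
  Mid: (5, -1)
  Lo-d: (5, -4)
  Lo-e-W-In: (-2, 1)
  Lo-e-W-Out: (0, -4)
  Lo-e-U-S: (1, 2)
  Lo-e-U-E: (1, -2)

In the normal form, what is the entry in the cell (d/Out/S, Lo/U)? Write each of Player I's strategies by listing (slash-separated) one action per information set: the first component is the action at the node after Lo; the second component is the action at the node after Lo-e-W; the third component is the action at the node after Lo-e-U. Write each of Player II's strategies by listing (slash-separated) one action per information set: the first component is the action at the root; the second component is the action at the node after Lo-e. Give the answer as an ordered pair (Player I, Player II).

(5, -4)

Trace the play path from the root:
  Player II plays Lo
  Player I plays d at [Lo]
→ terminal payoff (5, -4).
(Player I's choice at the node after Lo-e-W is never reached on this path, so it doesn't affect the outcome.)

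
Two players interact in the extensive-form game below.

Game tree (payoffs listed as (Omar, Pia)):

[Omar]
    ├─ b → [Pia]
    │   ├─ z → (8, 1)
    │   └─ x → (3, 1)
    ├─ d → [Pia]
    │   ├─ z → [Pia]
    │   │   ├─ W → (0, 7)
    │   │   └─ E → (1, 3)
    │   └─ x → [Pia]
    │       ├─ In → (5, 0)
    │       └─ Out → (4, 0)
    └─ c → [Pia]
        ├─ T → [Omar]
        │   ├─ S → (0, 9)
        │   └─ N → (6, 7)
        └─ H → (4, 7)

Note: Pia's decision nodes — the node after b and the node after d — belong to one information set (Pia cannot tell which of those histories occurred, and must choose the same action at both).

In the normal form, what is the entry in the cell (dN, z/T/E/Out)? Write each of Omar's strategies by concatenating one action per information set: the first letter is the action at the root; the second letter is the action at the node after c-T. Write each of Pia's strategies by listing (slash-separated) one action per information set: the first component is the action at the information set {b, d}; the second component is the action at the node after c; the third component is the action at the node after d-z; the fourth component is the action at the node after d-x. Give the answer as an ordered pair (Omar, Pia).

(1, 3)

Trace the play path from the root:
  Omar plays d
  Pia plays z at [d]
  Pia plays E at [d-z]
→ terminal payoff (1, 3).
(Omar's choice at the node after c-T is never reached on this path, so it doesn't affect the outcome.)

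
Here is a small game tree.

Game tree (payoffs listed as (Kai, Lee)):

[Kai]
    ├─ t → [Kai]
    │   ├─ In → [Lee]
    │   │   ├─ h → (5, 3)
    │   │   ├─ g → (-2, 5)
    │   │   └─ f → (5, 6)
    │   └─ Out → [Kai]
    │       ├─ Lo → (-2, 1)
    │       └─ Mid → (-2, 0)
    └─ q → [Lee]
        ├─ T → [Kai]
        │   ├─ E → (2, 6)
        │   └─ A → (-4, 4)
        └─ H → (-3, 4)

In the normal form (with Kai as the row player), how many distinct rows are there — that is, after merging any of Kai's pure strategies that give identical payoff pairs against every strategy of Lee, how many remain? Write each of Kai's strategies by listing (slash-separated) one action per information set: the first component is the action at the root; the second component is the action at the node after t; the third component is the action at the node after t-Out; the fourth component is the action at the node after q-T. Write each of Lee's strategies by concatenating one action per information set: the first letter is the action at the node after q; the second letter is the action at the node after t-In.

Kai has 16 pure strategies: t/In/Lo/E, t/In/Lo/A, t/In/Mid/E, t/In/Mid/A, t/Out/Lo/E, t/Out/Lo/A, t/Out/Mid/E, t/Out/Mid/A, q/In/Lo/E, q/In/Lo/A, q/In/Mid/E, q/In/Mid/A, q/Out/Lo/E, q/Out/Lo/A, q/Out/Mid/E, q/Out/Mid/A. Columns: Th, Tg, Tf, Hh, Hg, Hf.
{t/In/Lo/E, t/In/Lo/A, t/In/Mid/E, t/In/Mid/A} → row (5,3) (-2,5) (5,6) (5,3) (-2,5) (5,6)
{t/Out/Lo/E, t/Out/Lo/A} → row (-2,1) (-2,1) (-2,1) (-2,1) (-2,1) (-2,1)
{t/Out/Mid/E, t/Out/Mid/A} → row (-2,0) (-2,0) (-2,0) (-2,0) (-2,0) (-2,0)
{q/In/Lo/E, q/In/Mid/E, q/Out/Lo/E, q/Out/Mid/E} → row (2,6) (2,6) (2,6) (-3,4) (-3,4) (-3,4)
{q/In/Lo/A, q/In/Mid/A, q/Out/Lo/A, q/Out/Mid/A} → row (-4,4) (-4,4) (-4,4) (-3,4) (-3,4) (-3,4)
That's 5 distinct rows out of 16 strategies.

5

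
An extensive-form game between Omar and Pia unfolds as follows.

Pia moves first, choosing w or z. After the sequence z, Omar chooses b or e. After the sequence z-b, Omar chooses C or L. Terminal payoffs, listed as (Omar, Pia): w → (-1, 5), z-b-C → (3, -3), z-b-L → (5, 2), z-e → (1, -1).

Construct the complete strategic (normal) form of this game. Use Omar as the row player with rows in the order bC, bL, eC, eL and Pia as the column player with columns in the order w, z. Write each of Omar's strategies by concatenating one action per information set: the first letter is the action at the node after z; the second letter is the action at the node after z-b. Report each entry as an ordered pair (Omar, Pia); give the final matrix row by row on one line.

            w        z
  bC   (-1,5)   (3,-3)
  bL   (-1,5)    (5,2)
  eC   (-1,5)   (1,-1)
  eL   (-1,5)   (1,-1)

bC: (-1,5) (3,-3) | bL: (-1,5) (5,2) | eC: (-1,5) (1,-1) | eL: (-1,5) (1,-1)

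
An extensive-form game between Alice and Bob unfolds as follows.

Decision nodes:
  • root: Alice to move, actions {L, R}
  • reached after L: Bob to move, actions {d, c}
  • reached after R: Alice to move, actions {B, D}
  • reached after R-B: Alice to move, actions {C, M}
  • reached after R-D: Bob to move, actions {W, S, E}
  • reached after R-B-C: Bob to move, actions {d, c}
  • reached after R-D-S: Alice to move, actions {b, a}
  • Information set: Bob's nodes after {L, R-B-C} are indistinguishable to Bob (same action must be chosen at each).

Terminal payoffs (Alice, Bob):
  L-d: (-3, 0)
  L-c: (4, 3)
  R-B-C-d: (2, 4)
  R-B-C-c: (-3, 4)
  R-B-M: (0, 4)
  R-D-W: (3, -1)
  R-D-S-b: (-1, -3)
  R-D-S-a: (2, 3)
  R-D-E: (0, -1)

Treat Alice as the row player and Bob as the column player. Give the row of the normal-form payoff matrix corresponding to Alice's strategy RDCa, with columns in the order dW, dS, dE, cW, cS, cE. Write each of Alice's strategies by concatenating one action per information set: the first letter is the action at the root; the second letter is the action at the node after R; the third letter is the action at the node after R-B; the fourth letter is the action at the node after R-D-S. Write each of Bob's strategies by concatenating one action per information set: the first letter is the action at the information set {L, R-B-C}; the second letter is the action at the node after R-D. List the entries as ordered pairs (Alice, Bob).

vs dW: Alice plays R → Alice plays D at [R] → Bob plays W at [R-D] → (3, -1)
vs dS: Alice plays R → Alice plays D at [R] → Bob plays S at [R-D] → Alice plays a at [R-D-S] → (2, 3)
vs dE: Alice plays R → Alice plays D at [R] → Bob plays E at [R-D] → (0, -1)
vs cW: Alice plays R → Alice plays D at [R] → Bob plays W at [R-D] → (3, -1)
vs cS: Alice plays R → Alice plays D at [R] → Bob plays S at [R-D] → Alice plays a at [R-D-S] → (2, 3)
vs cE: Alice plays R → Alice plays D at [R] → Bob plays E at [R-D] → (0, -1)

(3,-1) (2,3) (0,-1) (3,-1) (2,3) (0,-1)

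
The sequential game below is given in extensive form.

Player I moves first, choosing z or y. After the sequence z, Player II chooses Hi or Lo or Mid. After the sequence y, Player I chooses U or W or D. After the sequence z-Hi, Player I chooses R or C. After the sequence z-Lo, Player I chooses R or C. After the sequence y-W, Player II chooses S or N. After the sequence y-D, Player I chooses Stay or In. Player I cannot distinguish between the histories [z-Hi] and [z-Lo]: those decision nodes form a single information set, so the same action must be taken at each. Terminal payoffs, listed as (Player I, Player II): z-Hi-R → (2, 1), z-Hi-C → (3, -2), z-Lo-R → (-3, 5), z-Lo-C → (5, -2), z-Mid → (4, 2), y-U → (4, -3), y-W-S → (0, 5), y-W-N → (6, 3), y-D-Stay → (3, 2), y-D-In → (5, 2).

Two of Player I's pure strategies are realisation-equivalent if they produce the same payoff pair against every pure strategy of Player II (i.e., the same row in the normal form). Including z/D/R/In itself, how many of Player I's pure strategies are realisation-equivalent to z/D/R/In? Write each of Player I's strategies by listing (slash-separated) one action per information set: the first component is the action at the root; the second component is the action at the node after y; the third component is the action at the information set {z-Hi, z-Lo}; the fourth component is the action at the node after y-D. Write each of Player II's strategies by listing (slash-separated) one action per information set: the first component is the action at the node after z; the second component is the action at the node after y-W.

6

Row for z/D/R/In (columns Hi/S, Hi/N, Lo/S, Lo/N, Mid/S, Mid/N): (2,1) (2,1) (-3,5) (-3,5) (4,2) (4,2).
Under z/D/R/In, Player I's choice at the node after y and at the node after y-D can never be reached regardless of what Player II does, so varying those choices leaves every outcome unchanged.
Holding the reachable choices fixed and varying the unreachable ones freely already gives 3 × 2 = 6 equivalent strategies.
No other strategy reproduces this row, so those 6 are the full class: z/U/R/Stay, z/U/R/In, z/W/R/Stay, z/W/R/In, z/D/R/Stay, z/D/R/In.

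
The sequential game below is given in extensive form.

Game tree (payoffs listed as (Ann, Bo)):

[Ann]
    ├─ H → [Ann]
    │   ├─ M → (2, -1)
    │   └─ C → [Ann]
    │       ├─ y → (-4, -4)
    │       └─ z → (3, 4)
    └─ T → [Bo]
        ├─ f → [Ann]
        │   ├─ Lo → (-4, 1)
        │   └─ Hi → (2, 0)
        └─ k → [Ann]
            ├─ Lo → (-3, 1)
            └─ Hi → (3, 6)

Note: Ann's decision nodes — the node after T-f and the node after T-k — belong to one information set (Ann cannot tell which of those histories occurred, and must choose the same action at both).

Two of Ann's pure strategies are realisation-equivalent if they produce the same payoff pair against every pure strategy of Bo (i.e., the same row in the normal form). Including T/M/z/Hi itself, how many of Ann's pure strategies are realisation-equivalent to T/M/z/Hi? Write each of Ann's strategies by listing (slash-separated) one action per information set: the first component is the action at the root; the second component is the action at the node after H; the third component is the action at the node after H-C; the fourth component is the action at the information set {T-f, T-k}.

Row for T/M/z/Hi (columns f, k): (2,0) (3,6).
Under T/M/z/Hi, Ann's choice at the node after H and at the node after H-C can never be reached regardless of what Bo does, so varying those choices leaves every outcome unchanged.
Holding the reachable choices fixed and varying the unreachable ones freely already gives 2 × 2 = 4 equivalent strategies.
No other strategy reproduces this row, so those 4 are the full class: T/M/y/Hi, T/M/z/Hi, T/C/y/Hi, T/C/z/Hi.

4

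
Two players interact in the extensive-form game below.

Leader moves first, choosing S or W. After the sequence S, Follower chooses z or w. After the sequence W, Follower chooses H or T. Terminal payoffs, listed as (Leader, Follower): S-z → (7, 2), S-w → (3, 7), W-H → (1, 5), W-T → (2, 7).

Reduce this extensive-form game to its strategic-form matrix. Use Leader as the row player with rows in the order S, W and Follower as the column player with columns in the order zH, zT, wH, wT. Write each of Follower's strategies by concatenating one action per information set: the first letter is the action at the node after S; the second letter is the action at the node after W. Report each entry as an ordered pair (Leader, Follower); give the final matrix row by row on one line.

Row S: zH→(7,2), zT→(7,2), wH→(3,7), wT→(3,7)
Row W: zH→(1,5), zT→(2,7), wH→(1,5), wT→(2,7)

S: (7,2) (7,2) (3,7) (3,7) | W: (1,5) (2,7) (1,5) (2,7)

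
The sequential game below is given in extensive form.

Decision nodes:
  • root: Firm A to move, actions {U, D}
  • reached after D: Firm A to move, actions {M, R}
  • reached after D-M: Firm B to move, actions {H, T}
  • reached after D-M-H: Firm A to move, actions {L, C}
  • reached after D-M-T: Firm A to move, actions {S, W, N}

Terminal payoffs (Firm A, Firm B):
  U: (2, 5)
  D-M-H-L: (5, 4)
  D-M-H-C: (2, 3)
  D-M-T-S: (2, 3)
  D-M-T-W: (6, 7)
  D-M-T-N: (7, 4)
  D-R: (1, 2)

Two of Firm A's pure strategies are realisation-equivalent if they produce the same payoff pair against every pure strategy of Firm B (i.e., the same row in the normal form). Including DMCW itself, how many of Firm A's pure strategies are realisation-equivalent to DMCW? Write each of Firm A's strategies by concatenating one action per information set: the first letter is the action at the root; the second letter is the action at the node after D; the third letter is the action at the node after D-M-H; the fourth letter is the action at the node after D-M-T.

1

Row for DMCW (columns H, T): (2,3) (6,7).
Every one of Firm A's information sets is on the play path for some reply by Firm B when Firm A follows DMCW.
Changing the action at any of them therefore changes at least one column, so only DMCW itself gives this row.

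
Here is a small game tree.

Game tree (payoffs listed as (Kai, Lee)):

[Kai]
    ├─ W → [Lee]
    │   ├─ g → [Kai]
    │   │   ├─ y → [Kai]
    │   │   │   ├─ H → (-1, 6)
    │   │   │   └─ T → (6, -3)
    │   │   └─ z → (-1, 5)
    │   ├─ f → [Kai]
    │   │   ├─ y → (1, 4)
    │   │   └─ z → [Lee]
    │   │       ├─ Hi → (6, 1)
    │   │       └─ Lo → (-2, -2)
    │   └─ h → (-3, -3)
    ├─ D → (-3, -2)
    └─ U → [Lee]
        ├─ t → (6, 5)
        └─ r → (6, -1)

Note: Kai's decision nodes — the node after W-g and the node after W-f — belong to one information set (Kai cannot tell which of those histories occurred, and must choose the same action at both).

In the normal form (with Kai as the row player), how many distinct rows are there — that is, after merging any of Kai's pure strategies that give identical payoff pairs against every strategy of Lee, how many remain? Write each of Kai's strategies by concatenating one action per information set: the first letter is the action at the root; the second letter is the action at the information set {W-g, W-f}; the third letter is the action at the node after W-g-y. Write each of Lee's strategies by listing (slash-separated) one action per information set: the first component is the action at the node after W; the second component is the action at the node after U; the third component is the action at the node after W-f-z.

Kai has 12 pure strategies: WyH, WyT, WzH, WzT, DyH, DyT, DzH, DzT, UyH, UyT, UzH, UzT. Columns: g/t/Hi, g/t/Lo, g/r/Hi, g/r/Lo, f/t/Hi, f/t/Lo, f/r/Hi, f/r/Lo, h/t/Hi, h/t/Lo, h/r/Hi, h/r/Lo.
{WyH} → row (-1,6) (-1,6) (-1,6) (-1,6) (1,4) (1,4) (1,4) (1,4) (-3,-3) (-3,-3) (-3,-3) (-3,-3)
{WyT} → row (6,-3) (6,-3) (6,-3) (6,-3) (1,4) (1,4) (1,4) (1,4) (-3,-3) (-3,-3) (-3,-3) (-3,-3)
{WzH, WzT} → row (-1,5) (-1,5) (-1,5) (-1,5) (6,1) (-2,-2) (6,1) (-2,-2) (-3,-3) (-3,-3) (-3,-3) (-3,-3)
{DyH, DyT, DzH, DzT} → row (-3,-2) (-3,-2) (-3,-2) (-3,-2) (-3,-2) (-3,-2) (-3,-2) (-3,-2) (-3,-2) (-3,-2) (-3,-2) (-3,-2)
{UyH, UyT, UzH, UzT} → row (6,5) (6,5) (6,-1) (6,-1) (6,5) (6,5) (6,-1) (6,-1) (6,5) (6,5) (6,-1) (6,-1)
That's 5 distinct rows out of 12 strategies.

5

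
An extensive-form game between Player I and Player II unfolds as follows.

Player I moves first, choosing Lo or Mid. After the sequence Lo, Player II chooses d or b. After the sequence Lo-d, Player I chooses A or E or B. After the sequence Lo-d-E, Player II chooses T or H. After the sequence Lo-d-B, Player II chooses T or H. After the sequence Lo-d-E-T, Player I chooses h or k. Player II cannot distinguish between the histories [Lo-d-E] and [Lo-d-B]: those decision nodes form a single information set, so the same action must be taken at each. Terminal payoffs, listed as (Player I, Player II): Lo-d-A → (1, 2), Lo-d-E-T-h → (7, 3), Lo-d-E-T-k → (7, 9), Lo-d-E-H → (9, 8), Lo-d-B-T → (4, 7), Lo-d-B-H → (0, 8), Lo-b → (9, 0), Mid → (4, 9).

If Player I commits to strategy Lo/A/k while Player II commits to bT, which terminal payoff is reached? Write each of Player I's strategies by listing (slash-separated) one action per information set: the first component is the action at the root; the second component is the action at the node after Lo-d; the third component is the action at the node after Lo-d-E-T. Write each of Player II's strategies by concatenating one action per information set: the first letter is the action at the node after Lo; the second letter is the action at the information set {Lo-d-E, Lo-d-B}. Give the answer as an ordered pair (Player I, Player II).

(9, 0)

Trace the play path from the root:
  Player I plays Lo
  Player II plays b at [Lo]
→ terminal payoff (9, 0).
(Player I's choice at the node after Lo-d is never reached on this path, so it doesn't affect the outcome.)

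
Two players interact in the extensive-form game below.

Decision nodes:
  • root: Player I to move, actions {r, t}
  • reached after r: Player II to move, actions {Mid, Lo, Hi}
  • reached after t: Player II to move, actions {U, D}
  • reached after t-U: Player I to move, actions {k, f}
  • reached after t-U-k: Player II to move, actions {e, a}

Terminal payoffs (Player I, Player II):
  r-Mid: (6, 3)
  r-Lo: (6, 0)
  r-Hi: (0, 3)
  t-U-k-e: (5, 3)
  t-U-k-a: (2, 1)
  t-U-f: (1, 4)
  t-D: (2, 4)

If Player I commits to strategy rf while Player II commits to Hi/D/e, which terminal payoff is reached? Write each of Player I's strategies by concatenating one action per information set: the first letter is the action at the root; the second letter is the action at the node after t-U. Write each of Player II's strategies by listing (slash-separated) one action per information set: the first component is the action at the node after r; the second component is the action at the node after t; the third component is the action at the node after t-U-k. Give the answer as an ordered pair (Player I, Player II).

Trace the play path from the root:
  Player I plays r
  Player II plays Hi at [r]
→ terminal payoff (0, 3).
(Player I's choice at the node after t-U is never reached on this path, so it doesn't affect the outcome.)

(0, 3)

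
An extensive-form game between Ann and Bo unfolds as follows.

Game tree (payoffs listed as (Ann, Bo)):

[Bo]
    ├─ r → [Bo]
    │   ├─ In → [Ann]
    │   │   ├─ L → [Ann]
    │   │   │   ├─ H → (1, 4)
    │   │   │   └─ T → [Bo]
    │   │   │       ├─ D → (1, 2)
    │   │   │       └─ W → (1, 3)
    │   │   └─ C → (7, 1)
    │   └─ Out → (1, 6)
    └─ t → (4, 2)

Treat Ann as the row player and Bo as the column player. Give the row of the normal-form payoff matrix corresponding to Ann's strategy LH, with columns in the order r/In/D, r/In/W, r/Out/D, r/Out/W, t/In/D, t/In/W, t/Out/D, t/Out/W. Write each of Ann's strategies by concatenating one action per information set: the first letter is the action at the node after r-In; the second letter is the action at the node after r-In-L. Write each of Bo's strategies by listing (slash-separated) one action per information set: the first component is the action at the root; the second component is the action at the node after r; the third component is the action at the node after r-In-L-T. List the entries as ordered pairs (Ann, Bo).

vs r/In/D: Bo plays r → Bo plays In at [r] → Ann plays L at [r-In] → Ann plays H at [r-In-L] → (1, 4)
vs r/In/W: Bo plays r → Bo plays In at [r] → Ann plays L at [r-In] → Ann plays H at [r-In-L] → (1, 4)
vs r/Out/D: Bo plays r → Bo plays Out at [r] → (1, 6)
vs r/Out/W: Bo plays r → Bo plays Out at [r] → (1, 6)
vs t/In/D: Bo plays t → (4, 2)
vs t/In/W: Bo plays t → (4, 2)
vs t/Out/D: Bo plays t → (4, 2)
vs t/Out/W: Bo plays t → (4, 2)

(1,4) (1,4) (1,6) (1,6) (4,2) (4,2) (4,2) (4,2)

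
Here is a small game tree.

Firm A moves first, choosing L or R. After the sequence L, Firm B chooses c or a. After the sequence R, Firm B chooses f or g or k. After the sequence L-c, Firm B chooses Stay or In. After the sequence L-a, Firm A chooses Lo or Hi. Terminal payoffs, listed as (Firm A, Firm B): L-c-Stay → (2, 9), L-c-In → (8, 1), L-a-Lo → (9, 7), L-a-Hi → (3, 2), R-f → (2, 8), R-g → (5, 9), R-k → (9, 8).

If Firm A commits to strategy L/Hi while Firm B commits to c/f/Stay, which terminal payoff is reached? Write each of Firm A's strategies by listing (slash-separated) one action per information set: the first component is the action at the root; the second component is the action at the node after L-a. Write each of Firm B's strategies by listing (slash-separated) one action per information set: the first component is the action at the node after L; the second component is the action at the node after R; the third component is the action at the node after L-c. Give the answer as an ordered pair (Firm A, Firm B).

(2, 9)

Trace the play path from the root:
  Firm A plays L
  Firm B plays c at [L]
  Firm B plays Stay at [L-c]
→ terminal payoff (2, 9).
(Firm A's choice at the node after L-a is never reached on this path, so it doesn't affect the outcome.)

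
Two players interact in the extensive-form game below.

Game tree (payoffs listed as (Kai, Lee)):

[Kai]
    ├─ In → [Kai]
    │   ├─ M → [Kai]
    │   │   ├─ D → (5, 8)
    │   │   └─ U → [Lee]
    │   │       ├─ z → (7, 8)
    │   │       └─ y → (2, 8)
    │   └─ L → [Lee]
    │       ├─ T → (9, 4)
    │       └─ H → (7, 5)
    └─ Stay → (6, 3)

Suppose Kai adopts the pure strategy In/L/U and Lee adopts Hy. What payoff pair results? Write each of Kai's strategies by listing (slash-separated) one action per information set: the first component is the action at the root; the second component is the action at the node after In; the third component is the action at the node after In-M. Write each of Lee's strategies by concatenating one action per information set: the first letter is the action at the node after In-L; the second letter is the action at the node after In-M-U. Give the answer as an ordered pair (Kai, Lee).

Trace the play path from the root:
  Kai plays In
  Kai plays L at [In]
  Lee plays H at [In-L]
→ terminal payoff (7, 5).
(Kai's choice at the node after In-M is never reached on this path, so it doesn't affect the outcome.)

(7, 5)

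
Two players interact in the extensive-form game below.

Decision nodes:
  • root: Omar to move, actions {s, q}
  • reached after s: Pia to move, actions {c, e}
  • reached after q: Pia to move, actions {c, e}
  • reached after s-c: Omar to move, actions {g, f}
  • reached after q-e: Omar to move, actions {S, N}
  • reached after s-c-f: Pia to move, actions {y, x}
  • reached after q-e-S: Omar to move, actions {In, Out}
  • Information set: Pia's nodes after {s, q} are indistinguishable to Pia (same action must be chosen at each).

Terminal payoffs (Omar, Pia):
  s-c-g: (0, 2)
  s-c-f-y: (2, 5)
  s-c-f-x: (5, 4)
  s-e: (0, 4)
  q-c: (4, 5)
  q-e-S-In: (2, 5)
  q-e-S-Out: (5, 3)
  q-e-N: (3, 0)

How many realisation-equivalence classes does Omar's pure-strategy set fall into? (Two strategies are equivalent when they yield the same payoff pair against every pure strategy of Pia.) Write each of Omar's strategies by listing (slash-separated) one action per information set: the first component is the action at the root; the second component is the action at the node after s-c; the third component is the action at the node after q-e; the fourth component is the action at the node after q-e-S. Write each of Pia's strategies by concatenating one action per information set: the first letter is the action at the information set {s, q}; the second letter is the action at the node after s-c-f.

Omar has 16 pure strategies: s/g/S/In, s/g/S/Out, s/g/N/In, s/g/N/Out, s/f/S/In, s/f/S/Out, s/f/N/In, s/f/N/Out, q/g/S/In, q/g/S/Out, q/g/N/In, q/g/N/Out, q/f/S/In, q/f/S/Out, q/f/N/In, q/f/N/Out. Columns: cy, cx, ey, ex.
{s/g/S/In, s/g/S/Out, s/g/N/In, s/g/N/Out} → row (0,2) (0,2) (0,4) (0,4)
{s/f/S/In, s/f/S/Out, s/f/N/In, s/f/N/Out} → row (2,5) (5,4) (0,4) (0,4)
{q/g/S/In, q/f/S/In} → row (4,5) (4,5) (2,5) (2,5)
{q/g/S/Out, q/f/S/Out} → row (4,5) (4,5) (5,3) (5,3)
{q/g/N/In, q/g/N/Out, q/f/N/In, q/f/N/Out} → row (4,5) (4,5) (3,0) (3,0)
That's 5 distinct rows out of 16 strategies.

5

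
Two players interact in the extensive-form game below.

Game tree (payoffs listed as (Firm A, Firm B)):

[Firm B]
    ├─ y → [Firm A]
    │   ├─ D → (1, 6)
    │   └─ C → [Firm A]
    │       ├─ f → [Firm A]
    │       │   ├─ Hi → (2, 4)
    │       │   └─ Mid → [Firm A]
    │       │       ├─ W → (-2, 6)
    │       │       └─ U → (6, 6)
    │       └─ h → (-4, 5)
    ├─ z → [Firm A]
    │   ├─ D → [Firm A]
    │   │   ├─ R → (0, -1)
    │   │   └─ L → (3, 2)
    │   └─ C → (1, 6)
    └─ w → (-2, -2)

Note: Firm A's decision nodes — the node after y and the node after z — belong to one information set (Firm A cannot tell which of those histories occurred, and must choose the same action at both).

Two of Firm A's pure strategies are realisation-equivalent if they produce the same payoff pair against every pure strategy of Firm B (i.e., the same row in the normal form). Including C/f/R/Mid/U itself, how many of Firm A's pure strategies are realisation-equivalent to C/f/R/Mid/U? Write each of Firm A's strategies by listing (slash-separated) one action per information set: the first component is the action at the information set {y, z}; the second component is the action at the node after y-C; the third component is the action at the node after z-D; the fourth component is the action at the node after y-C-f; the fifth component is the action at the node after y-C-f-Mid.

Row for C/f/R/Mid/U (columns y, z, w): (6,6) (1,6) (-2,-2).
Under C/f/R/Mid/U, Firm A's choice at the node after z-D can never be reached regardless of what Firm B does, so varying those choices leaves every outcome unchanged.
Holding the reachable choices fixed and varying the unreachable one freely already gives 2 equivalent strategies.
No other strategy reproduces this row, so those 2 are the full class: C/f/R/Mid/U, C/f/L/Mid/U.

2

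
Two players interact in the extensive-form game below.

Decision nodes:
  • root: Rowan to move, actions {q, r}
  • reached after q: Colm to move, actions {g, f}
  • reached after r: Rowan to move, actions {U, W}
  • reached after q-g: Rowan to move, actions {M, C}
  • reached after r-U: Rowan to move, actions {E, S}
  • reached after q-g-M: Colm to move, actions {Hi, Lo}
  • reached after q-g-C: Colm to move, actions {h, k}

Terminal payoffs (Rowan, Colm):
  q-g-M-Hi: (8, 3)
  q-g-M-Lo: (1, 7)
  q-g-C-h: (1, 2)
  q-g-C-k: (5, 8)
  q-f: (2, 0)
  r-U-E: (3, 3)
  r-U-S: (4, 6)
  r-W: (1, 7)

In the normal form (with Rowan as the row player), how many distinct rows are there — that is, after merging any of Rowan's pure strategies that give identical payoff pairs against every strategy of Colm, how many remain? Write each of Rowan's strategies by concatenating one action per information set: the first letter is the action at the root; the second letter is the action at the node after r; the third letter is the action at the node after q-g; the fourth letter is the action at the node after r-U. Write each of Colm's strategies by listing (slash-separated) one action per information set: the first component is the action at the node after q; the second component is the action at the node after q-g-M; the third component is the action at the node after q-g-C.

5

Rowan has 16 pure strategies: qUME, qUMS, qUCE, qUCS, qWME, qWMS, qWCE, qWCS, rUME, rUMS, rUCE, rUCS, rWME, rWMS, rWCE, rWCS. Columns: g/Hi/h, g/Hi/k, g/Lo/h, g/Lo/k, f/Hi/h, f/Hi/k, f/Lo/h, f/Lo/k.
{qUME, qUMS, qWME, qWMS} → row (8,3) (8,3) (1,7) (1,7) (2,0) (2,0) (2,0) (2,0)
{qUCE, qUCS, qWCE, qWCS} → row (1,2) (5,8) (1,2) (5,8) (2,0) (2,0) (2,0) (2,0)
{rUME, rUCE} → row (3,3) (3,3) (3,3) (3,3) (3,3) (3,3) (3,3) (3,3)
{rUMS, rUCS} → row (4,6) (4,6) (4,6) (4,6) (4,6) (4,6) (4,6) (4,6)
{rWME, rWMS, rWCE, rWCS} → row (1,7) (1,7) (1,7) (1,7) (1,7) (1,7) (1,7) (1,7)
That's 5 distinct rows out of 16 strategies.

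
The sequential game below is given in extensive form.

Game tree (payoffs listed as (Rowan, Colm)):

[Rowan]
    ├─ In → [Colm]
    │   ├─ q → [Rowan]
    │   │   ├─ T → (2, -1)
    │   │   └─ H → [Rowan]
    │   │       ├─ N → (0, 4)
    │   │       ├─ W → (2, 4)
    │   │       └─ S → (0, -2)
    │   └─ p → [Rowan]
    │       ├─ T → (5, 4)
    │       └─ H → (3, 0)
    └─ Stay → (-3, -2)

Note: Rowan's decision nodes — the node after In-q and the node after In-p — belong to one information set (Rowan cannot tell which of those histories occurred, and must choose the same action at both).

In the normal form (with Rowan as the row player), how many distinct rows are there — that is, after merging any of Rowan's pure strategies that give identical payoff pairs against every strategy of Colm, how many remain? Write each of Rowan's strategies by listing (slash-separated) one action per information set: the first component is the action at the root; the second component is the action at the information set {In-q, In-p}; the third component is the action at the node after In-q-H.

5

Rowan has 12 pure strategies: In/T/N, In/T/W, In/T/S, In/H/N, In/H/W, In/H/S, Stay/T/N, Stay/T/W, Stay/T/S, Stay/H/N, Stay/H/W, Stay/H/S. Columns: q, p.
{In/T/N, In/T/W, In/T/S} → row (2,-1) (5,4)
{In/H/N} → row (0,4) (3,0)
{In/H/W} → row (2,4) (3,0)
{In/H/S} → row (0,-2) (3,0)
{Stay/T/N, Stay/T/W, Stay/T/S, Stay/H/N, Stay/H/W, Stay/H/S} → row (-3,-2) (-3,-2)
That's 5 distinct rows out of 12 strategies.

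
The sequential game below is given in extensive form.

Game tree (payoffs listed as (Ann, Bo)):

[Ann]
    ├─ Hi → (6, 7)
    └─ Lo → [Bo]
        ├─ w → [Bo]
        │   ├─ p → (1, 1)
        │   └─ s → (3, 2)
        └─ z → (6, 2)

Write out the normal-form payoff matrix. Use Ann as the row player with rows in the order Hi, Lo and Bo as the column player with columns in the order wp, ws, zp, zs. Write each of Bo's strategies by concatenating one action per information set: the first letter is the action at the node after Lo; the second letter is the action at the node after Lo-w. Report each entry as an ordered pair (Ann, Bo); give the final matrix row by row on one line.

Hi: (6,7) (6,7) (6,7) (6,7) | Lo: (1,1) (3,2) (6,2) (6,2)

           wp       ws       zp       zs
  Hi    (6,7)    (6,7)    (6,7)    (6,7)
  Lo    (1,1)    (3,2)    (6,2)    (6,2)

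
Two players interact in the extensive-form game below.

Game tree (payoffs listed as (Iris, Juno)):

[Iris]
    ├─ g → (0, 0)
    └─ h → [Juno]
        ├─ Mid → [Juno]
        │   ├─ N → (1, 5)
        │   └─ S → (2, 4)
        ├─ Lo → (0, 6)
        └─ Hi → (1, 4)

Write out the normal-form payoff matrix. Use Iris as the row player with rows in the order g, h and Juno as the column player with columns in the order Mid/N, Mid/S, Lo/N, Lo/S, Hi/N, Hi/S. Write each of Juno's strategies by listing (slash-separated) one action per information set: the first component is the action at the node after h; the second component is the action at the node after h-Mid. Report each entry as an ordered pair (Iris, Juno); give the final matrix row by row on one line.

g: (0,0) (0,0) (0,0) (0,0) (0,0) (0,0) | h: (1,5) (2,4) (0,6) (0,6) (1,4) (1,4)

Row g: Mid/N→(0,0), Mid/S→(0,0), Lo/N→(0,0), Lo/S→(0,0), Hi/N→(0,0), Hi/S→(0,0)
Row h: Mid/N→(1,5), Mid/S→(2,4), Lo/N→(0,6), Lo/S→(0,6), Hi/N→(1,4), Hi/S→(1,4)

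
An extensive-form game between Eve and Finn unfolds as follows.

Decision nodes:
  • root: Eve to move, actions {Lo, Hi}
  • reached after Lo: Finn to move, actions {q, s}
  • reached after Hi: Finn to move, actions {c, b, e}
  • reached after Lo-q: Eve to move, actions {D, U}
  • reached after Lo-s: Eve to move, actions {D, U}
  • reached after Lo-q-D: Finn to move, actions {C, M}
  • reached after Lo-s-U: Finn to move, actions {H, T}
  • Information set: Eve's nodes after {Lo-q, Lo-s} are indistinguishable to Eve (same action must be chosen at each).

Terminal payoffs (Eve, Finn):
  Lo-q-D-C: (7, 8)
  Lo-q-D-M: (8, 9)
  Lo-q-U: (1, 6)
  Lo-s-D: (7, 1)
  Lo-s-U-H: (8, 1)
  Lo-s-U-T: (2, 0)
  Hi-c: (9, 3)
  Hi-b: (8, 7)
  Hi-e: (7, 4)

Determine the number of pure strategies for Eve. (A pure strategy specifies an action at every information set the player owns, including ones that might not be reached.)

4

Eve owns the root with actions {Lo, Hi} — two choices.
Eve owns the information set {Lo-q, Lo-s} with actions {D, U} — two choices.
A pure strategy fixes one action at each information set independently, so the count is the product 2 × 2 = 4.
(For reference, Finn has 24 pure strategies, giving a 4×24 normal-form matrix.)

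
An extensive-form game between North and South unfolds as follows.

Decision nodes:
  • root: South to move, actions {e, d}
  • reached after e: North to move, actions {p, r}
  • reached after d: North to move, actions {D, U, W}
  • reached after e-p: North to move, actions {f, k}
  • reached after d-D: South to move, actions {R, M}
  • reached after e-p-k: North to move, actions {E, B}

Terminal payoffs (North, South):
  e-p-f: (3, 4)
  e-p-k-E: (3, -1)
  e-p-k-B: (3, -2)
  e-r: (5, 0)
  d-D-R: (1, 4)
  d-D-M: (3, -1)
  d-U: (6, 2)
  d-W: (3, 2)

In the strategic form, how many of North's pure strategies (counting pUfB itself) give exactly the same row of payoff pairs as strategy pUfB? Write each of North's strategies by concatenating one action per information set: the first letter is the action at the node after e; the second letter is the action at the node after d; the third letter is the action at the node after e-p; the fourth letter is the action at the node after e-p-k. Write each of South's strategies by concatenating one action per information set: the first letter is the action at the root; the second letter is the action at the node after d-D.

2

Row for pUfB (columns eR, eM, dR, dM): (3,4) (3,4) (6,2) (6,2).
Under pUfB, North's choice at the node after e-p-k can never be reached regardless of what South does, so varying those choices leaves every outcome unchanged.
Holding the reachable choices fixed and varying the unreachable one freely already gives 2 equivalent strategies.
No other strategy reproduces this row, so those 2 are the full class: pUfE, pUfB.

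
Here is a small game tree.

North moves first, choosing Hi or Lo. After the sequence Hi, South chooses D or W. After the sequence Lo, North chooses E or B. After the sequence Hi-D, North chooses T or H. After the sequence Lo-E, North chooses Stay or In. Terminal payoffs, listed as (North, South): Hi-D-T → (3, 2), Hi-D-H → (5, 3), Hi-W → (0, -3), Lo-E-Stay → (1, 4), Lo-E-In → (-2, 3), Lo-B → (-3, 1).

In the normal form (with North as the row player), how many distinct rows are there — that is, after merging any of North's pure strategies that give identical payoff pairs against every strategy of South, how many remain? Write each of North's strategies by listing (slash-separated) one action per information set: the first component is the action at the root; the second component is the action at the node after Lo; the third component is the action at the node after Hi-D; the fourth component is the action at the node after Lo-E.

5

North has 16 pure strategies: Hi/E/T/Stay, Hi/E/T/In, Hi/E/H/Stay, Hi/E/H/In, Hi/B/T/Stay, Hi/B/T/In, Hi/B/H/Stay, Hi/B/H/In, Lo/E/T/Stay, Lo/E/T/In, Lo/E/H/Stay, Lo/E/H/In, Lo/B/T/Stay, Lo/B/T/In, Lo/B/H/Stay, Lo/B/H/In. Columns: D, W.
{Hi/E/T/Stay, Hi/E/T/In, Hi/B/T/Stay, Hi/B/T/In} → row (3,2) (0,-3)
{Hi/E/H/Stay, Hi/E/H/In, Hi/B/H/Stay, Hi/B/H/In} → row (5,3) (0,-3)
{Lo/E/T/Stay, Lo/E/H/Stay} → row (1,4) (1,4)
{Lo/E/T/In, Lo/E/H/In} → row (-2,3) (-2,3)
{Lo/B/T/Stay, Lo/B/T/In, Lo/B/H/Stay, Lo/B/H/In} → row (-3,1) (-3,1)
That's 5 distinct rows out of 16 strategies.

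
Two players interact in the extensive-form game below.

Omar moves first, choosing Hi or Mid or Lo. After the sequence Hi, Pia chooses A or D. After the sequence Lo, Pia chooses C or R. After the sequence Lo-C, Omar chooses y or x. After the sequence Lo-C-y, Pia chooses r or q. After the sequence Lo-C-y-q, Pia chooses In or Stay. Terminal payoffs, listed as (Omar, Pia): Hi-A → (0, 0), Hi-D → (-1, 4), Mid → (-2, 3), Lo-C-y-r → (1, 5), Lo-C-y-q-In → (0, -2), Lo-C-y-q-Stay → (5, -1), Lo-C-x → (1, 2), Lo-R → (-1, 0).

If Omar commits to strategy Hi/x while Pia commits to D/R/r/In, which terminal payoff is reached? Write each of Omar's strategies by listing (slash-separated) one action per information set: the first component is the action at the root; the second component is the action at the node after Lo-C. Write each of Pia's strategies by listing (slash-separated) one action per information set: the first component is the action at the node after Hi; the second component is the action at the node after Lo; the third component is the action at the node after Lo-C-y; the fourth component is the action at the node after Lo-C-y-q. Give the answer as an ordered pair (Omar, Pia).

Trace the play path from the root:
  Omar plays Hi
  Pia plays D at [Hi]
→ terminal payoff (-1, 4).
(Omar's choice at the node after Lo-C is never reached on this path, so it doesn't affect the outcome.)

(-1, 4)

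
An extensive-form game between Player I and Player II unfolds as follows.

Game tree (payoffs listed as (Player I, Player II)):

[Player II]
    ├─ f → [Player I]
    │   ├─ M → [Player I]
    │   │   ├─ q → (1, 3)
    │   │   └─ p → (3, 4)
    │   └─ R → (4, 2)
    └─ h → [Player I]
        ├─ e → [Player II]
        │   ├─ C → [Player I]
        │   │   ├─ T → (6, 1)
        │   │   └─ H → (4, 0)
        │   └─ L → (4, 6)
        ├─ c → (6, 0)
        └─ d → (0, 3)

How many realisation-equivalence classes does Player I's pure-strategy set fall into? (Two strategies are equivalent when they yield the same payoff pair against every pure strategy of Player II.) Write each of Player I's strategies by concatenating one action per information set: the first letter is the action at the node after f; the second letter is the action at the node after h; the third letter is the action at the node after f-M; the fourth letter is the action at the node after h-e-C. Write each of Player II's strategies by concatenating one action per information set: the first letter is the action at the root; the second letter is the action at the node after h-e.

Player I has 24 pure strategies: MeqT, MeqH, MepT, MepH, McqT, McqH, McpT, McpH, MdqT, MdqH, MdpT, MdpH, ReqT, ReqH, RepT, RepH, RcqT, RcqH, RcpT, RcpH, RdqT, RdqH, RdpT, RdpH. Columns: fC, fL, hC, hL.
{MeqT} → row (1,3) (1,3) (6,1) (4,6)
{MeqH} → row (1,3) (1,3) (4,0) (4,6)
{MepT} → row (3,4) (3,4) (6,1) (4,6)
{MepH} → row (3,4) (3,4) (4,0) (4,6)
{McqT, McqH} → row (1,3) (1,3) (6,0) (6,0)
{McpT, McpH} → row (3,4) (3,4) (6,0) (6,0)
{MdqT, MdqH} → row (1,3) (1,3) (0,3) (0,3)
{MdpT, MdpH} → row (3,4) (3,4) (0,3) (0,3)
{ReqT, RepT} → row (4,2) (4,2) (6,1) (4,6)
{ReqH, RepH} → row (4,2) (4,2) (4,0) (4,6)
{RcqT, RcqH, RcpT, RcpH} → row (4,2) (4,2) (6,0) (6,0)
{RdqT, RdqH, RdpT, RdpH} → row (4,2) (4,2) (0,3) (0,3)
That's 12 distinct rows out of 24 strategies.

12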